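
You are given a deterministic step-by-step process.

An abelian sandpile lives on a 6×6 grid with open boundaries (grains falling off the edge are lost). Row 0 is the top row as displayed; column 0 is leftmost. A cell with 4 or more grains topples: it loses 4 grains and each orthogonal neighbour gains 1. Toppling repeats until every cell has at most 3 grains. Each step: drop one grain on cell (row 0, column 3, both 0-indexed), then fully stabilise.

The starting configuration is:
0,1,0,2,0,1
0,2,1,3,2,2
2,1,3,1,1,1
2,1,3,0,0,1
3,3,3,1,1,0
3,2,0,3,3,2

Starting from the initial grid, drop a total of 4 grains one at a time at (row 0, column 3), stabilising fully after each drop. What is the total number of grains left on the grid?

57

t=0: 0,1,0,2,0,1
0,2,1,3,2,2
2,1,3,1,1,1
2,1,3,0,0,1
3,3,3,1,1,0
3,2,0,3,3,2
t=1: 0,1,0,3,0,1
0,2,1,3,2,2
2,1,3,1,1,1
2,1,3,0,0,1
3,3,3,1,1,0
3,2,0,3,3,2
t=2: 0,1,1,1,1,1
0,2,2,0,3,2
2,1,3,2,1,1
2,1,3,0,0,1
3,3,3,1,1,0
3,2,0,3,3,2
t=3: 0,1,1,2,1,1
0,2,2,0,3,2
2,1,3,2,1,1
2,1,3,0,0,1
3,3,3,1,1,0
3,2,0,3,3,2
t=4: 0,1,1,3,1,1
0,2,2,0,3,2
2,1,3,2,1,1
2,1,3,0,0,1
3,3,3,1,1,0
3,2,0,3,3,2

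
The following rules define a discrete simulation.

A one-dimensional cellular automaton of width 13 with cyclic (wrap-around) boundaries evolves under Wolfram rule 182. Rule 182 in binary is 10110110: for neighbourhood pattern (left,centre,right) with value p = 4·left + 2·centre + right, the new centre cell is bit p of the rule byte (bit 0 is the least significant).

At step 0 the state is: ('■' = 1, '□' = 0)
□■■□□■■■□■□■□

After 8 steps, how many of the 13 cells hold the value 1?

13

k=0  □■■□□■■■□■□■□
k=1  ■□□■■□■□■■■■■
k=2  □■■□□■■■□■■■■
k=3  ■□□■■□■□■□■■□
k=4  ■■■□□■■■■■□□■
k=5  ■■□■■□■■■□■■□
k=6  □□■□□■□■□■□□■
k=7  ■■■■■■■■■■■■■
k=8  ■■■■■■■■■■■■■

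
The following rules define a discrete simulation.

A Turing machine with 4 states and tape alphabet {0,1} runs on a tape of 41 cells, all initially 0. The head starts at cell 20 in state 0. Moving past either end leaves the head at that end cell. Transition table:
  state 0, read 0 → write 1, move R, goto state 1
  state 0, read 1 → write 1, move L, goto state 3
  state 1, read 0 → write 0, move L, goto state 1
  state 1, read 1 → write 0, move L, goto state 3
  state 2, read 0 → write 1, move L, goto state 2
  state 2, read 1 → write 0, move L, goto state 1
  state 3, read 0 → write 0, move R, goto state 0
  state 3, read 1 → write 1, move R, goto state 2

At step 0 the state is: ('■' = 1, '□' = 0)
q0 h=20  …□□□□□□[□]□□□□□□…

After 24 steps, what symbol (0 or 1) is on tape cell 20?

0

[0] q0 h=20  …□□□□□□[□]□□□□□□…
[1] q1 h=21  …□□□□□■[□]□□□□□□…
[2] q1 h=20  …□□□□□□[■]□□□□□□…
[3] q3 h=19  …□□□□□□[□]□□□□□□…
[4] q0 h=20  …□□□□□□[□]□□□□□□…
[5] q1 h=21  …□□□□□■[□]□□□□□□…
[6] q1 h=20  …□□□□□□[■]□□□□□□…
[7] q3 h=19  …□□□□□□[□]□□□□□□…
[8] q0 h=20  …□□□□□□[□]□□□□□□…
[9] q1 h=21  …□□□□□■[□]□□□□□□…
[10] q1 h=20  …□□□□□□[■]□□□□□□…
[11] q3 h=19  …□□□□□□[□]□□□□□□…
[12] q0 h=20  …□□□□□□[□]□□□□□□…
[13] q1 h=21  …□□□□□■[□]□□□□□□…
[14] q1 h=20  …□□□□□□[■]□□□□□□…
[15] q3 h=19  …□□□□□□[□]□□□□□□…
[16] q0 h=20  …□□□□□□[□]□□□□□□…
[17] q1 h=21  …□□□□□■[□]□□□□□□…
[18] q1 h=20  …□□□□□□[■]□□□□□□…
[19] q3 h=19  …□□□□□□[□]□□□□□□…
[20] q0 h=20  …□□□□□□[□]□□□□□□…
[21] q1 h=21  …□□□□□■[□]□□□□□□…
[22] q1 h=20  …□□□□□□[■]□□□□□□…
[23] q3 h=19  …□□□□□□[□]□□□□□□…
[24] q0 h=20  …□□□□□□[□]□□□□□□…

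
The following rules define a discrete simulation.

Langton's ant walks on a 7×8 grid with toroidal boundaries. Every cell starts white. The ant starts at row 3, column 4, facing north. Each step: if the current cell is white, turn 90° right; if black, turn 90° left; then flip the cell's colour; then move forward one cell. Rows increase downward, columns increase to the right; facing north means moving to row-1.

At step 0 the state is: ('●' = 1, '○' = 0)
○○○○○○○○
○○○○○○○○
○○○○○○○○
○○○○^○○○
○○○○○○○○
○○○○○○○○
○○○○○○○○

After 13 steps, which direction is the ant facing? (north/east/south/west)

east

0) ○○○○○○○○
○○○○○○○○
○○○○○○○○
○○○○^○○○
○○○○○○○○
○○○○○○○○
○○○○○○○○
1) ○○○○○○○○
○○○○○○○○
○○○○○○○○
○○○○●>○○
○○○○○○○○
○○○○○○○○
○○○○○○○○
2) ○○○○○○○○
○○○○○○○○
○○○○○○○○
○○○○●●○○
○○○○○v○○
○○○○○○○○
○○○○○○○○
3) ○○○○○○○○
○○○○○○○○
○○○○○○○○
○○○○●●○○
○○○○<●○○
○○○○○○○○
○○○○○○○○
4) ○○○○○○○○
○○○○○○○○
○○○○○○○○
○○○○^●○○
○○○○●●○○
○○○○○○○○
○○○○○○○○
5) ○○○○○○○○
○○○○○○○○
○○○○○○○○
○○○<○●○○
○○○○●●○○
○○○○○○○○
○○○○○○○○
6) ○○○○○○○○
○○○○○○○○
○○○^○○○○
○○○●○●○○
○○○○●●○○
○○○○○○○○
○○○○○○○○
7) ○○○○○○○○
○○○○○○○○
○○○●>○○○
○○○●○●○○
○○○○●●○○
○○○○○○○○
○○○○○○○○
8) ○○○○○○○○
○○○○○○○○
○○○●●○○○
○○○●v●○○
○○○○●●○○
○○○○○○○○
○○○○○○○○
9) ○○○○○○○○
○○○○○○○○
○○○●●○○○
○○○<●●○○
○○○○●●○○
○○○○○○○○
○○○○○○○○
10) ○○○○○○○○
○○○○○○○○
○○○●●○○○
○○○○●●○○
○○○v●●○○
○○○○○○○○
○○○○○○○○
11) ○○○○○○○○
○○○○○○○○
○○○●●○○○
○○○○●●○○
○○<●●●○○
○○○○○○○○
○○○○○○○○
12) ○○○○○○○○
○○○○○○○○
○○○●●○○○
○○^○●●○○
○○●●●●○○
○○○○○○○○
○○○○○○○○
13) ○○○○○○○○
○○○○○○○○
○○○●●○○○
○○●>●●○○
○○●●●●○○
○○○○○○○○
○○○○○○○○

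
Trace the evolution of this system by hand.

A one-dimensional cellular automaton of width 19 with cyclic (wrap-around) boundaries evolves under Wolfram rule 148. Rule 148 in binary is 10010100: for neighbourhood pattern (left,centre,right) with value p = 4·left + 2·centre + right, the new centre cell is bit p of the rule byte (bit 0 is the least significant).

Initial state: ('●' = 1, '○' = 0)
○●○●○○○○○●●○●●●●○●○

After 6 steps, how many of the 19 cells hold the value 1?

3

step 0: ○●○●○○○○○●●○●●●●○●○
step 1: ○●○●●○○○○○○○○●●○○●●
step 2: ○●○○○●○○○○○○○○○●○○○
step 3: ○●●○○●●○○○○○○○○●●○○
step 4: ○○○●○○○●○○○○○○○○○●○
step 5: ○○○●●○○●●○○○○○○○○●●
step 6: ●○○○○●○○○●○○○○○○○○○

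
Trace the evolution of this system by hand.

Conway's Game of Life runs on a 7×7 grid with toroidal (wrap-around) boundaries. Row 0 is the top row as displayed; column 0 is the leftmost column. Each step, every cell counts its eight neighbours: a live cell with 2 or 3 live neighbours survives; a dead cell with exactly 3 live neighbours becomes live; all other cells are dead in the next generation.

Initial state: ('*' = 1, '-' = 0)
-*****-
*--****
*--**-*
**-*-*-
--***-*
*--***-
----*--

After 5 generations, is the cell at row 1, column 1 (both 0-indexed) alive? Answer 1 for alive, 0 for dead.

0

k=0  -*****-
*--****
*--**-*
**-*-*-
--***-*
*--***-
----*--
k=1  ***----
-------
-------
-*-----
-------
--*---*
-*----*
k=2  ***----
-*-----
-------
-------
-------
*------
------*
k=3  ***----
***----
-------
-------
-------
-------
------*
k=4  --*---*
*-*----
-*-----
-------
-------
-------
**-----
k=5  --*---*
*-*----
-*-----
-------
-------
-------
**-----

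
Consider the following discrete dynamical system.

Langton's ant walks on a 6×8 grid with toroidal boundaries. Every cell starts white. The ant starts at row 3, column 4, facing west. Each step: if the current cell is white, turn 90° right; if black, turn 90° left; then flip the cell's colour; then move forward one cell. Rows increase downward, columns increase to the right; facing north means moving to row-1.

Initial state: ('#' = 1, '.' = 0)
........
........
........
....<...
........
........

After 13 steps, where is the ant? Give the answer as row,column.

4,4

step 0: ........
........
........
....<...
........
........
step 1: ........
........
....^...
....#...
........
........
step 2: ........
........
....#>..
....#...
........
........
step 3: ........
........
....##..
....#v..
........
........
step 4: ........
........
....##..
....<#..
........
........
step 5: ........
........
....##..
.....#..
....v...
........
step 6: ........
........
....##..
.....#..
...<#...
........
step 7: ........
........
....##..
...^.#..
...##...
........
step 8: ........
........
....##..
...#>#..
...##...
........
step 9: ........
........
....##..
...###..
...#v...
........
step 10: ........
........
....##..
...###..
...#.>..
........
step 11: ........
........
....##..
...###..
...#.#..
.....v..
step 12: ........
........
....##..
...###..
...#.#..
....<#..
step 13: ........
........
....##..
...###..
...#^#..
....##..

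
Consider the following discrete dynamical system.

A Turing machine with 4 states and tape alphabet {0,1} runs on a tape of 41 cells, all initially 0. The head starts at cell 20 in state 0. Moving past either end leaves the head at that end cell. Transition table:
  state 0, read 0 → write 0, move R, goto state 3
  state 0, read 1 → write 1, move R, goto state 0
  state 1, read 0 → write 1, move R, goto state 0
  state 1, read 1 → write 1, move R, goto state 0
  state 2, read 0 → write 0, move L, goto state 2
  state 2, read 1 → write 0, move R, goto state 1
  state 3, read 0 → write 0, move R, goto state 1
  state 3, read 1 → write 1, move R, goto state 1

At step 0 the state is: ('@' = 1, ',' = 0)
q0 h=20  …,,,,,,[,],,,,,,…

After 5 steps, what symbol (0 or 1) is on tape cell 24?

0

[0] q0 h=20  …,,,,,,[,],,,,,,…
[1] q3 h=21  …,,,,,,[,],,,,,,…
[2] q1 h=22  …,,,,,,[,],,,,,,…
[3] q0 h=23  …,,,,,@[,],,,,,,…
[4] q3 h=24  …,,,,@,[,],,,,,,…
[5] q1 h=25  …,,,@,,[,],,,,,,…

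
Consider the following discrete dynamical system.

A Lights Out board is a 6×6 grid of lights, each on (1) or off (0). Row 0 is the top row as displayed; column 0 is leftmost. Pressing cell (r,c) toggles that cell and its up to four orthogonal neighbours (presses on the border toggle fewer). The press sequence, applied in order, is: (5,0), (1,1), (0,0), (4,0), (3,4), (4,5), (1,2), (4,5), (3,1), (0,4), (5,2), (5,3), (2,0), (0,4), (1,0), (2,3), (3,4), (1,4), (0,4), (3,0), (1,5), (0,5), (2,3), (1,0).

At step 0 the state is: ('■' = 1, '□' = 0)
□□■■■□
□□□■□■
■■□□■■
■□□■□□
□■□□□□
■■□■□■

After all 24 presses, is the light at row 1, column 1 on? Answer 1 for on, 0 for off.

t=0: □□■■■□
□□□■□■
■■□□■■
■□□■□□
□■□□□□
■■□■□■
t=1: □□■■■□
□□□■□■
■■□□■■
■□□■□□
■■□□□□
□□□■□■
t=2: □■■■■□
■■■■□■
■□□□■■
■□□■□□
■■□□□□
□□□■□■
t=3: ■□■■■□
□■■■□■
■□□□■■
■□□■□□
■■□□□□
□□□■□■
t=4: ■□■■■□
□■■■□■
■□□□■■
□□□■□□
□□□□□□
■□□■□■
t=5: ■□■■■□
□■■■□■
■□□□□■
□□□□■■
□□□□■□
■□□■□■
t=6: ■□■■■□
□■■■□■
■□□□□■
□□□□■□
□□□□□■
■□□■□□
t=7: ■□□■■□
□□□□□■
■□■□□■
□□□□■□
□□□□□■
■□□■□□
t=8: ■□□■■□
□□□□□■
■□■□□■
□□□□■■
□□□□■□
■□□■□■
t=9: ■□□■■□
□□□□□■
■■■□□■
■■■□■■
□■□□■□
■□□■□■
t=10: ■□□□□■
□□□□■■
■■■□□■
■■■□■■
□■□□■□
■□□■□■
t=11: ■□□□□■
□□□□■■
■■■□□■
■■■□■■
□■■□■□
■■■□□■
t=12: ■□□□□■
□□□□■■
■■■□□■
■■■□■■
□■■■■□
■■□■■■
t=13: ■□□□□■
■□□□■■
□□■□□■
□■■□■■
□■■■■□
■■□■■■
t=14: ■□□■■□
■□□□□■
□□■□□■
□■■□■■
□■■■■□
■■□■■■
t=15: □□□■■□
□■□□□■
■□■□□■
□■■□■■
□■■■■□
■■□■■■
t=16: □□□■■□
□■□■□■
■□□■■■
□■■■■■
□■■■■□
■■□■■■
t=17: □□□■■□
□■□■□■
■□□■□■
□■■□□□
□■■■□□
■■□■■■
t=18: □□□■□□
□■□□■□
■□□■■■
□■■□□□
□■■■□□
■■□■■■
t=19: □□□□■■
□■□□□□
■□□■■■
□■■□□□
□■■■□□
■■□■■■
t=20: □□□□■■
□■□□□□
□□□■■■
■□■□□□
■■■■□□
■■□■■■
t=21: □□□□■□
□■□□■■
□□□■■□
■□■□□□
■■■■□□
■■□■■■
t=22: □□□□□■
□■□□■□
□□□■■□
■□■□□□
■■■■□□
■■□■■■
t=23: □□□□□■
□■□■■□
□□■□□□
■□■■□□
■■■■□□
■■□■■■
t=24: ■□□□□■
■□□■■□
■□■□□□
■□■■□□
■■■■□□
■■□■■■

0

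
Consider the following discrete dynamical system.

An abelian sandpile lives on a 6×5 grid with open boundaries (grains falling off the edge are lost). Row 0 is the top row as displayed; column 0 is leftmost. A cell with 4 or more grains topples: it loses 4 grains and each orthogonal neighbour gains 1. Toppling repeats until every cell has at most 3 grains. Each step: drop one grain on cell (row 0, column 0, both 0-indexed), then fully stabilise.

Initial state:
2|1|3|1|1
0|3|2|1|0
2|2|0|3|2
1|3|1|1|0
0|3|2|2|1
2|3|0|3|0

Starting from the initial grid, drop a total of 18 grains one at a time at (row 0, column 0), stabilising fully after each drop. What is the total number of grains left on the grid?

0) 2|1|3|1|1
0|3|2|1|0
2|2|0|3|2
1|3|1|1|0
0|3|2|2|1
2|3|0|3|0
1) 3|1|3|1|1
0|3|2|1|0
2|2|0|3|2
1|3|1|1|0
0|3|2|2|1
2|3|0|3|0
2) 0|2|3|1|1
1|3|2|1|0
2|2|0|3|2
1|3|1|1|0
0|3|2|2|1
2|3|0|3|0
3) 1|2|3|1|1
1|3|2|1|0
2|2|0|3|2
1|3|1|1|0
0|3|2|2|1
2|3|0|3|0
4) 2|2|3|1|1
1|3|2|1|0
2|2|0|3|2
1|3|1|1|0
0|3|2|2|1
2|3|0|3|0
5) 3|2|3|1|1
1|3|2|1|0
2|2|0|3|2
1|3|1|1|0
0|3|2|2|1
2|3|0|3|0
6) 0|3|3|1|1
2|3|2|1|0
2|2|0|3|2
1|3|1|1|0
0|3|2|2|1
2|3|0|3|0
7) 1|3|3|1|1
2|3|2|1|0
2|2|0|3|2
1|3|1|1|0
0|3|2|2|1
2|3|0|3|0
8) 2|3|3|1|1
2|3|2|1|0
2|2|0|3|2
1|3|1|1|0
0|3|2|2|1
2|3|0|3|0
9) 3|3|3|1|1
2|3|2|1|0
2|2|0|3|2
1|3|1|1|0
0|3|2|2|1
2|3|0|3|0
10) 2|2|1|2|1
0|2|0|2|0
3|3|1|3|2
1|3|1|1|0
0|3|2|2|1
2|3|0|3|0
11) 3|2|1|2|1
0|2|0|2|0
3|3|1|3|2
1|3|1|1|0
0|3|2|2|1
2|3|0|3|0
12) 0|3|1|2|1
1|2|0|2|0
3|3|1|3|2
1|3|1|1|0
0|3|2|2|1
2|3|0|3|0
13) 1|3|1|2|1
1|2|0|2|0
3|3|1|3|2
1|3|1|1|0
0|3|2|2|1
2|3|0|3|0
14) 2|3|1|2|1
1|2|0|2|0
3|3|1|3|2
1|3|1|1|0
0|3|2|2|1
2|3|0|3|0
15) 3|3|1|2|1
1|2|0|2|0
3|3|1|3|2
1|3|1|1|0
0|3|2|2|1
2|3|0|3|0
16) 1|0|2|2|1
2|3|0|2|0
3|3|1|3|2
1|3|1|1|0
0|3|2|2|1
2|3|0|3|0
17) 2|0|2|2|1
2|3|0|2|0
3|3|1|3|2
1|3|1|1|0
0|3|2|2|1
2|3|0|3|0
18) 3|0|2|2|1
2|3|0|2|0
3|3|1|3|2
1|3|1|1|0
0|3|2|2|1
2|3|0|3|0

49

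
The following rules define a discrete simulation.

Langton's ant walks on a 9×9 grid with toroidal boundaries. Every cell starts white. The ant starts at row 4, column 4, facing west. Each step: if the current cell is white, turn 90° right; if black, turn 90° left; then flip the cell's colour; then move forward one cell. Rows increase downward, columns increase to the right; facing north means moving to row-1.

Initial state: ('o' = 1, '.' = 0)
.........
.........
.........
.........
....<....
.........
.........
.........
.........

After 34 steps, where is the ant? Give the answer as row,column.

5,7

k=0  .........
.........
.........
.........
....<....
.........
.........
.........
.........
k=1  .........
.........
.........
....^....
....o....
.........
.........
.........
.........
k=2  .........
.........
.........
....o>...
....o....
.........
.........
.........
.........
k=3  .........
.........
.........
....oo...
....ov...
.........
.........
.........
.........
k=4  .........
.........
.........
....oo...
....<o...
.........
.........
.........
.........
k=5  .........
.........
.........
....oo...
.....o...
....v....
.........
.........
.........
k=6  .........
.........
.........
....oo...
.....o...
...<o....
.........
.........
.........
k=7  .........
.........
.........
....oo...
...^.o...
...oo....
.........
.........
.........
k=8  .........
.........
.........
....oo...
...o>o...
...oo....
.........
.........
.........
k=9  .........
.........
.........
....oo...
...ooo...
...ov....
.........
.........
.........
k=10  .........
.........
.........
....oo...
...ooo...
...o.>...
.........
.........
.........
k=11  .........
.........
.........
....oo...
...ooo...
...o.o...
.....v...
.........
.........
k=12  .........
.........
.........
....oo...
...ooo...
...o.o...
....<o...
.........
.........
k=13  .........
.........
.........
....oo...
...ooo...
...o^o...
....oo...
.........
.........
k=14  .........
.........
.........
....oo...
...ooo...
...oo>...
....oo...
.........
.........
k=15  .........
.........
.........
....oo...
...oo^...
...oo....
....oo...
.........
.........
k=16  .........
.........
.........
....oo...
...o<....
...oo....
....oo...
.........
.........
k=17  .........
.........
.........
....oo...
...o.....
...ov....
....oo...
.........
.........
k=18  .........
.........
.........
....oo...
...o.....
...o.>...
....oo...
.........
.........
k=19  .........
.........
.........
....oo...
...o.....
...o.o...
....ov...
.........
.........
k=20  .........
.........
.........
....oo...
...o.....
...o.o...
....o.>..
.........
.........
k=21  .........
.........
.........
....oo...
...o.....
...o.o...
....o.o..
......v..
.........
k=22  .........
.........
.........
....oo...
...o.....
...o.o...
....o.o..
.....<o..
.........
k=23  .........
.........
.........
....oo...
...o.....
...o.o...
....o^o..
.....oo..
.........
k=24  .........
.........
.........
....oo...
...o.....
...o.o...
....oo>..
.....oo..
.........
k=25  .........
.........
.........
....oo...
...o.....
...o.o^..
....oo...
.....oo..
.........
k=26  .........
.........
.........
....oo...
...o.....
...o.oo>.
....oo...
.....oo..
.........
k=27  .........
.........
.........
....oo...
...o.....
...o.ooo.
....oo.v.
.....oo..
.........
k=28  .........
.........
.........
....oo...
...o.....
...o.ooo.
....oo<o.
.....oo..
.........
k=29  .........
.........
.........
....oo...
...o.....
...o.o^o.
....oooo.
.....oo..
.........
k=30  .........
.........
.........
....oo...
...o.....
...o.<.o.
....oooo.
.....oo..
.........
k=31  .........
.........
.........
....oo...
...o.....
...o...o.
....ovoo.
.....oo..
.........
k=32  .........
.........
.........
....oo...
...o.....
...o...o.
....o.>o.
.....oo..
.........
k=33  .........
.........
.........
....oo...
...o.....
...o..^o.
....o..o.
.....oo..
.........
k=34  .........
.........
.........
....oo...
...o.....
...o..o>.
....o..o.
.....oo..
.........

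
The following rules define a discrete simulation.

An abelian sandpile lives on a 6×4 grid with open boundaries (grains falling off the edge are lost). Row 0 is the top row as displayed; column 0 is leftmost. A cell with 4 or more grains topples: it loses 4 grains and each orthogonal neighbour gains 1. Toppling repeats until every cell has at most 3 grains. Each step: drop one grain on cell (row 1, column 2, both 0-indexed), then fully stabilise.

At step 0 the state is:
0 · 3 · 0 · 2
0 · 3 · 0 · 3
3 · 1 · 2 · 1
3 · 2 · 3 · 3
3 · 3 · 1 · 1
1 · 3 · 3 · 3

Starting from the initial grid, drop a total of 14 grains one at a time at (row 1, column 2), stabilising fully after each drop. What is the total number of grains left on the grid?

45

step 0: 0 · 3 · 0 · 2
0 · 3 · 0 · 3
3 · 1 · 2 · 1
3 · 2 · 3 · 3
3 · 3 · 1 · 1
1 · 3 · 3 · 3
step 1: 0 · 3 · 0 · 2
0 · 3 · 1 · 3
3 · 1 · 2 · 1
3 · 2 · 3 · 3
3 · 3 · 1 · 1
1 · 3 · 3 · 3
step 2: 0 · 3 · 0 · 2
0 · 3 · 2 · 3
3 · 1 · 2 · 1
3 · 2 · 3 · 3
3 · 3 · 1 · 1
1 · 3 · 3 · 3
step 3: 0 · 3 · 0 · 2
0 · 3 · 3 · 3
3 · 1 · 2 · 1
3 · 2 · 3 · 3
3 · 3 · 1 · 1
1 · 3 · 3 · 3
step 4: 1 · 0 · 2 · 3
1 · 1 · 2 · 0
3 · 2 · 3 · 2
3 · 2 · 3 · 3
3 · 3 · 1 · 1
1 · 3 · 3 · 3
step 5: 1 · 0 · 2 · 3
1 · 1 · 3 · 0
3 · 2 · 3 · 2
3 · 2 · 3 · 3
3 · 3 · 1 · 1
1 · 3 · 3 · 3
step 6: 1 · 0 · 3 · 3
1 · 2 · 1 · 2
3 · 3 · 2 · 0
3 · 3 · 1 · 1
3 · 3 · 2 · 2
1 · 3 · 3 · 3
step 7: 1 · 0 · 3 · 3
1 · 2 · 2 · 2
3 · 3 · 2 · 0
3 · 3 · 1 · 1
3 · 3 · 2 · 2
1 · 3 · 3 · 3
step 8: 1 · 0 · 3 · 3
1 · 2 · 3 · 2
3 · 3 · 2 · 0
3 · 3 · 1 · 1
3 · 3 · 2 · 2
1 · 3 · 3 · 3
step 9: 1 · 1 · 1 · 1
1 · 3 · 2 · 0
3 · 3 · 3 · 1
3 · 3 · 1 · 1
3 · 3 · 2 · 2
1 · 3 · 3 · 3
step 10: 1 · 1 · 1 · 1
1 · 3 · 3 · 0
3 · 3 · 3 · 1
3 · 3 · 1 · 1
3 · 3 · 2 · 2
1 · 3 · 3 · 3
step 11: 1 · 2 · 2 · 1
3 · 1 · 2 · 1
1 · 3 · 2 · 2
2 · 3 · 0 · 3
1 · 3 · 2 · 0
3 · 1 · 2 · 1
step 12: 1 · 2 · 2 · 1
3 · 1 · 3 · 1
1 · 3 · 2 · 2
2 · 3 · 0 · 3
1 · 3 · 2 · 0
3 · 1 · 2 · 1
step 13: 1 · 2 · 3 · 1
3 · 2 · 0 · 2
1 · 3 · 3 · 2
2 · 3 · 0 · 3
1 · 3 · 2 · 0
3 · 1 · 2 · 1
step 14: 1 · 2 · 3 · 1
3 · 2 · 1 · 2
1 · 3 · 3 · 2
2 · 3 · 0 · 3
1 · 3 · 2 · 0
3 · 1 · 2 · 1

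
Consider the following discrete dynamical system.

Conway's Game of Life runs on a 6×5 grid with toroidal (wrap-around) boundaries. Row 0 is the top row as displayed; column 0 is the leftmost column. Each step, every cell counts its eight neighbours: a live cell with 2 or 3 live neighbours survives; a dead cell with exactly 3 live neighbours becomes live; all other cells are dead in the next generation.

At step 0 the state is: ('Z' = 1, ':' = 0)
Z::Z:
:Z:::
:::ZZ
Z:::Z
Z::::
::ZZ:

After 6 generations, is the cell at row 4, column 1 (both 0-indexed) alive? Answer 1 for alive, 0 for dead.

1

step 0: Z::Z:
:Z:::
:::ZZ
Z:::Z
Z::::
::ZZ:
step 1: :Z:ZZ
Z:ZZ:
:::ZZ
Z::Z:
ZZ:Z:
:ZZZ:
step 2: :::::
ZZ:::
ZZ:::
ZZ:Z:
Z::Z:
:::::
step 3: :::::
ZZ:::
:::::
:::::
ZZZ::
:::::
step 4: :::::
:::::
:::::
:Z:::
:Z:::
:Z:::
step 5: :::::
:::::
:::::
:::::
ZZZ::
:::::
step 6: :::::
:::::
:::::
:Z:::
:Z:::
:Z:::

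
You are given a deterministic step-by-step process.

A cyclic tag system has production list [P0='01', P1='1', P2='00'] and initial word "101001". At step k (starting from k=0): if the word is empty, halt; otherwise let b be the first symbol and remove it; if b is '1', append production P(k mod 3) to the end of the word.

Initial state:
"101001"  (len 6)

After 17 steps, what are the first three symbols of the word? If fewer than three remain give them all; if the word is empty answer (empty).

(empty)

k=0  "101001"  (len 6)
k=1  "0100101"  (len 7)
k=2  "100101"  (len 6)
k=3  "0010100"  (len 7)
k=4  "010100"  (len 6)
k=5  "10100"  (len 5)
k=6  "010000"  (len 6)
k=7  "10000"  (len 5)
k=8  "00001"  (len 5)
k=9  "0001"  (len 4)
k=10  "001"  (len 3)
k=11  "01"  (len 2)
k=12  "1"  (len 1)
k=13  "01"  (len 2)
k=14  "1"  (len 1)
k=15  "00"  (len 2)
k=16  "0"  (len 1)
k=17  (halted — word empty)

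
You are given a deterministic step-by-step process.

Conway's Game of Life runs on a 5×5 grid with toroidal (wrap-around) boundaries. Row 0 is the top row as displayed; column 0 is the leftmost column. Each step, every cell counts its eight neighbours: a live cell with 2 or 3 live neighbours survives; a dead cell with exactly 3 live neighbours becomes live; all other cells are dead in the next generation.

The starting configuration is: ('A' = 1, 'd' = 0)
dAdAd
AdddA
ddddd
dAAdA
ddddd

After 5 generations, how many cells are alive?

8

gen 0: dAdAd
AdddA
ddddd
dAAdA
ddddd
gen 1: AdddA
AdddA
dAdAA
ddddd
AAdAd
gen 2: dddAd
dAddd
dddAA
dAdAd
AAddd
gen 3: AAAdd
ddAAA
AddAA
dAdAd
AAddA
gen 4: ddddd
ddddd
AAddd
dAdAd
dddAA
gen 5: ddddd
ddddd
AAAdd
dAdAd
ddAAA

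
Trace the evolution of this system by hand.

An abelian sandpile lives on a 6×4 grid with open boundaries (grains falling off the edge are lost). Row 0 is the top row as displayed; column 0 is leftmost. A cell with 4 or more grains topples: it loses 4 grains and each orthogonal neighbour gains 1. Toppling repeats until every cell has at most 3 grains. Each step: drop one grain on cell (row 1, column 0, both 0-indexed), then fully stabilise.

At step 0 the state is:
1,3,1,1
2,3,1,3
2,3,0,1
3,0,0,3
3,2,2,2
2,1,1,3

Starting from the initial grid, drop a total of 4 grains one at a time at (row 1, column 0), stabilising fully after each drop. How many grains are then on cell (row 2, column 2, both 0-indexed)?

1

t=0: 1,3,1,1
2,3,1,3
2,3,0,1
3,0,0,3
3,2,2,2
2,1,1,3
t=1: 1,3,1,1
3,3,1,3
2,3,0,1
3,0,0,3
3,2,2,2
2,1,1,3
t=2: 3,0,2,1
2,2,2,3
1,1,1,1
1,2,0,3
0,3,2,2
3,1,1,3
t=3: 3,0,2,1
3,2,2,3
1,1,1,1
1,2,0,3
0,3,2,2
3,1,1,3
t=4: 0,1,2,1
1,3,2,3
2,1,1,1
1,2,0,3
0,3,2,2
3,1,1,3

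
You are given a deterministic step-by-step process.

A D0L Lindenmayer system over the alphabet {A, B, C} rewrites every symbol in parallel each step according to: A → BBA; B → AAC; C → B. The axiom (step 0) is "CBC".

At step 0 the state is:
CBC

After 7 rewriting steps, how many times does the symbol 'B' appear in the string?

746

step 0: CBC
step 1: BAACB
step 2: AACBBABBABAAC
step 3: BBABBABAACAACBBAAACAACBBAAACBBABBAB
step 4: AACAACBBAAACAACBBAAACBBABBABBBABBABAACAACBBABBABBABBBABBABAACAACBBABBABBABAACAACBBAAACAACBBAAAC
step 5: BBABBABBBABBABAACAACBBABBABBABBBABBABAACAACBBABBABBABAACAA…BAAACBBABBABBBABBABAACAACBBABBABBABBBABBABAACAACBBABBABBAB  (len 257)
step 6: AACAACBBAAACAACBBAAACAACAACBBAAACAACBBAAACBBABBABBBABBABAA…BAAACAACBBAAACBBABBABBBABBABAACAACBBAAACAACBBAAACAACBBAAAC  (len 697)
step 7: BBABBABBBABBABAACAACBBABBABBABBBABBABAACAACBBABBABBABBBABB…ACBBABBABBABBBABBABAACAACBBABBABBABBBABBABAACAACBBABBABBAB  (len 1887)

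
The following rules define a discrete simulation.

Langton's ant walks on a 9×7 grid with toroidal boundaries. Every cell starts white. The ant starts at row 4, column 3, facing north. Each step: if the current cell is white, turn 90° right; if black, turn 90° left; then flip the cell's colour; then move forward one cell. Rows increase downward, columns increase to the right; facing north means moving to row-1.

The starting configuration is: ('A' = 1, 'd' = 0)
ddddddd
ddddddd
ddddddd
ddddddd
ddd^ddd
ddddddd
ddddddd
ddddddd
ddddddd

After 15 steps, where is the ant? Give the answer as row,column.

5,3

gen 0: ddddddd
ddddddd
ddddddd
ddddddd
ddd^ddd
ddddddd
ddddddd
ddddddd
ddddddd
gen 1: ddddddd
ddddddd
ddddddd
ddddddd
dddA>dd
ddddddd
ddddddd
ddddddd
ddddddd
gen 2: ddddddd
ddddddd
ddddddd
ddddddd
dddAAdd
ddddvdd
ddddddd
ddddddd
ddddddd
gen 3: ddddddd
ddddddd
ddddddd
ddddddd
dddAAdd
ddd<Add
ddddddd
ddddddd
ddddddd
gen 4: ddddddd
ddddddd
ddddddd
ddddddd
ddd^Add
dddAAdd
ddddddd
ddddddd
ddddddd
gen 5: ddddddd
ddddddd
ddddddd
ddddddd
dd<dAdd
dddAAdd
ddddddd
ddddddd
ddddddd
gen 6: ddddddd
ddddddd
ddddddd
dd^dddd
ddAdAdd
dddAAdd
ddddddd
ddddddd
ddddddd
gen 7: ddddddd
ddddddd
ddddddd
ddA>ddd
ddAdAdd
dddAAdd
ddddddd
ddddddd
ddddddd
gen 8: ddddddd
ddddddd
ddddddd
ddAAddd
ddAvAdd
dddAAdd
ddddddd
ddddddd
ddddddd
gen 9: ddddddd
ddddddd
ddddddd
ddAAddd
dd<AAdd
dddAAdd
ddddddd
ddddddd
ddddddd
gen 10: ddddddd
ddddddd
ddddddd
ddAAddd
dddAAdd
ddvAAdd
ddddddd
ddddddd
ddddddd
gen 11: ddddddd
ddddddd
ddddddd
ddAAddd
dddAAdd
d<AAAdd
ddddddd
ddddddd
ddddddd
gen 12: ddddddd
ddddddd
ddddddd
ddAAddd
d^dAAdd
dAAAAdd
ddddddd
ddddddd
ddddddd
gen 13: ddddddd
ddddddd
ddddddd
ddAAddd
dA>AAdd
dAAAAdd
ddddddd
ddddddd
ddddddd
gen 14: ddddddd
ddddddd
ddddddd
ddAAddd
dAAAAdd
dAvAAdd
ddddddd
ddddddd
ddddddd
gen 15: ddddddd
ddddddd
ddddddd
ddAAddd
dAAAAdd
dAd>Add
ddddddd
ddddddd
ddddddd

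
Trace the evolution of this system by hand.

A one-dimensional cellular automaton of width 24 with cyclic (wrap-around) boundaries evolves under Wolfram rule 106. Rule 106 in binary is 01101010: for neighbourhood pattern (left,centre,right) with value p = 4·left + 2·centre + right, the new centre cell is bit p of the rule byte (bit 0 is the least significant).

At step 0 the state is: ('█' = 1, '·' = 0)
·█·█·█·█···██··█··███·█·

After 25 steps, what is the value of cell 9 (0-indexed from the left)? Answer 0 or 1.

0

step 0: ·█·█·█·█···██··█··███·█·
step 1: █·█·█·█···███·█··██·██··
step 2: ·█·█·█···██·██··██████·█
step 3: █·█·█···██████·██····██·
step 4: ·█·█···██····████···████
step 5: █·█···███···██··█··██··█
step 6: ██···██·█··███·█··███·██
step 7: ·█··████··██·██··██·███·
step 8: █··██··█·██████·█████·█·
step 9: ··███·█·██····███···██·█
step 10: ·██·██·███···██·█··████·
step 11: ████████·█··████··██··█·
step 12: █······██··██··█·███·█·█
step 13: █·····███·███·█·██·██·██
step 14: █····██·███·██·████████·
step 15: ····█████·██████······██
step 16: ···██···███····█·····███
step 17: ··███··██·█···█·····██·█
step 18: ·██·█·████···█·····████·
step 19: ████·██··█··█·····██··█·
step 20: █··████·█··█·····███·█·█
step 21: █·██··██··█·····██·██·██
step 22: ████·███·█·····████████·
step 23: █··███·██·····██······██
step 24: █·██·████····███·····██·
step 25: ·█████··█···██·█····████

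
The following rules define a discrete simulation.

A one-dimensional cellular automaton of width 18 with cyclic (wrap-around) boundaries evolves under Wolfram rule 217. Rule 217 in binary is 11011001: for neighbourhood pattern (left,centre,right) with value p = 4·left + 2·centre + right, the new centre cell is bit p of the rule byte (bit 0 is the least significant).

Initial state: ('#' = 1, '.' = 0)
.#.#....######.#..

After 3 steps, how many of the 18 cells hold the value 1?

15

t=0: .#.#....######.#..
t=1: ....###.######..##
t=2: ###.###.#######.##
t=3: ###.###.#######.##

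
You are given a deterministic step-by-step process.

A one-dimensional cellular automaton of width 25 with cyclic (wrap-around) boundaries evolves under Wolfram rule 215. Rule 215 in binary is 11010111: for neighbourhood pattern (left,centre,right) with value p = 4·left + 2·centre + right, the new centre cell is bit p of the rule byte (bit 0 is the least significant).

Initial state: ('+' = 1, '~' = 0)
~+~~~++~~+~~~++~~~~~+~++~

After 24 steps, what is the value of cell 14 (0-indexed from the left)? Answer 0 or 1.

1

step 0: ~+~~~++~~+~~~++~~~~~+~++~
step 1: +++++~+++++++~+++++++~~++
step 2: +++++~~++++++~~++++++++~+
step 3: +++++++~+++++++~+++++++~~
step 4: ~++++++~~++++++~~++++++++
step 5: ~~+++++++~+++++++~+++++++
step 6: ++~++++++~~++++++~~++++++
step 7: ++~~+++++++~+++++++~+++++
step 8: ++++~++++++~~++++++~~++++
step 9: ++++~~+++++++~+++++++~+++
step 10: ++++++~++++++~~++++++~~++
step 11: ++++++~~+++++++~+++++++~+
step 12: ++++++++~++++++~~++++++~~
step 13: ~+++++++~~+++++++~+++++++
step 14: ~~++++++++~++++++~~++++++
step 15: ++~+++++++~~+++++++~+++++
step 16: ++~~++++++++~++++++~~++++
step 17: ++++~+++++++~~+++++++~+++
step 18: ++++~~++++++++~++++++~~++
step 19: ++++++~+++++++~~+++++++~+
step 20: ++++++~~++++++++~++++++~~
step 21: ~+++++++~+++++++~~+++++++
step 22: ~~++++++~~++++++++~++++++
step 23: ++~+++++++~+++++++~~+++++
step 24: ++~~++++++~~++++++++~++++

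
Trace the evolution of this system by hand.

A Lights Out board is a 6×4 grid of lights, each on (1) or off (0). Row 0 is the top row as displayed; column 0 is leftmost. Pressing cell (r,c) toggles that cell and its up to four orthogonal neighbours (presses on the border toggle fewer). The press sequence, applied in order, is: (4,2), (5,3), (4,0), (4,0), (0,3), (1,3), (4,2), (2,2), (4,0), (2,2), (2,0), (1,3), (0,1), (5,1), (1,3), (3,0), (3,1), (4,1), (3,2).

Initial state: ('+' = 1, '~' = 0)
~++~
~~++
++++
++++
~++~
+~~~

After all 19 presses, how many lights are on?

t=0: ~++~
~~++
++++
++++
~++~
+~~~
t=1: ~++~
~~++
++++
++~+
~~~+
+~+~
t=2: ~++~
~~++
++++
++~+
~~~~
+~~+
t=3: ~++~
~~++
++++
~+~+
++~~
~~~+
t=4: ~++~
~~++
++++
++~+
~~~~
+~~+
t=5: ~+~+
~~+~
++++
++~+
~~~~
+~~+
t=6: ~+~~
~~~+
+++~
++~+
~~~~
+~~+
t=7: ~+~~
~~~+
+++~
++++
~+++
+~++
t=8: ~+~~
~~++
+~~+
++~+
~+++
+~++
t=9: ~+~~
~~++
+~~+
~+~+
+~++
~~++
t=10: ~+~~
~~~+
+++~
~+++
+~++
~~++
t=11: ~+~~
+~~+
~~+~
++++
+~++
~~++
t=12: ~+~+
+~+~
~~++
++++
+~++
~~++
t=13: +~++
+++~
~~++
++++
+~++
~~++
t=14: +~++
+++~
~~++
++++
++++
++~+
t=15: +~+~
++~+
~~+~
++++
++++
++~+
t=16: +~+~
++~+
+~+~
~~++
~+++
++~+
t=17: +~+~
++~+
+++~
++~+
~~++
++~+
t=18: +~+~
++~+
+++~
+~~+
++~+
+~~+
t=19: +~+~
++~+
++~~
+++~
++++
+~~+

16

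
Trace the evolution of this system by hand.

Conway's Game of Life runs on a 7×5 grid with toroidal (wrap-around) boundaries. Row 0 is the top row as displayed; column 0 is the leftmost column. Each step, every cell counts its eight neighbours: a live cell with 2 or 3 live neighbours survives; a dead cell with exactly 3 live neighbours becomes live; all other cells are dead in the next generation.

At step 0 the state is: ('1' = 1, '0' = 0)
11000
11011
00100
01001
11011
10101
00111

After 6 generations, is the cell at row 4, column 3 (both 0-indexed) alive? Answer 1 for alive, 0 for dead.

0

0) 11000
11011
00100
01001
11011
10101
00111
1) 00000
00011
00100
01001
00000
00000
00100
2) 00010
00010
10101
00000
00000
00000
00000
3) 00000
00110
00011
00000
00000
00000
00000
4) 00000
00111
00111
00000
00000
00000
00000
5) 00010
00101
00101
00010
00000
00000
00000
6) 00010
00101
00101
00010
00000
00000
00000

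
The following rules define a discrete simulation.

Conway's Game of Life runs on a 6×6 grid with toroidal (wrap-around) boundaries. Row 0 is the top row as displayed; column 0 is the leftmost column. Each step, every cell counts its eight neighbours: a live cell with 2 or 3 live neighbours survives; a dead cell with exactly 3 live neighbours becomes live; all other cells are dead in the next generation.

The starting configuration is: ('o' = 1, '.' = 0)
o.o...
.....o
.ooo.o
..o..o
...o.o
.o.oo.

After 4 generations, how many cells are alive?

2

[0] o.o...
.....o
.ooo.o
..o..o
...o.o
.o.oo.
[1] oooooo
...ooo
.ooo.o
.o...o
o..o.o
oo.ooo
[2] ......
......
.o.o.o
.o.o.o
...o..
......
[3] ......
......
......
...o..
..o.o.
......
[4] ......
......
......
...o..
...o..
......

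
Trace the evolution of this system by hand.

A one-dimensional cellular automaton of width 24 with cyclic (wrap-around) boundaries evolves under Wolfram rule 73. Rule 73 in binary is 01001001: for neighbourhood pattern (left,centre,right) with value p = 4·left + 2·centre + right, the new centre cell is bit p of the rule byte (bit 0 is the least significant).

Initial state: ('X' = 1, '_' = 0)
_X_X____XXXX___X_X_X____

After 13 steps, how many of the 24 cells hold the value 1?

[0] _X_X____XXXX___X_X_X____
[1] _____XX_X__X_X_______XXX
[2] _XXX_XX________XXXXX_X_X
[3] _X_X_XX_XXXXXX_X___X____
[4] _____XX_X____X___X___XXX
[5] _XXX_XX___XX___X___X_X_X
[6] _X_X_XX_X_XX_X___X______
[7] _____XX___XX___X___XXXXX
[8] _XXX_XX_X_XX_X___X_X___X
[9] _X_X_XX___XX___X_____X__
[10] _____XX_X_XX_X___XXX___X
[11] _XXX_XX___XX___X_X_X_X__
[12] _X_X_XX_X_XX_X_________X
[13] _____XX___XX___XXXXXXX__

11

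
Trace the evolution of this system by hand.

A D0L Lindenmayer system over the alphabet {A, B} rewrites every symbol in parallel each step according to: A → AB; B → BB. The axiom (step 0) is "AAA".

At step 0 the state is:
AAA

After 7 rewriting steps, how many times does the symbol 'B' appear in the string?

381

t=0: AAA
t=1: ABABAB
t=2: ABBBABBBABBB
t=3: ABBBBBBBABBBBBBBABBBBBBB
t=4: ABBBBBBBBBBBBBBBABBBBBBBBBBBBBBBABBBBBBBBBBBBBBB
t=5: ABBBBBBBBBBBBBBBBBBBBBBBBBBBBBBBABBBBBBBBBBBBBBBBBBBBBBBBBBBBBBBABBBBBBBBBBBBBBBBBBBBBBBBBBBBBBB
t=6: ABBBBBBBBBBBBBBBBBBBBBBBBBBBBBBBBBBBBBBBBBBBBBBBBBBBBBBBBB…BBBBBBBBBBBBBBBBBBBBBBBBBBBBBBBBBBBBBBBBBBBBBBBBBBBBBBBBBB  (len 192)
t=7: ABBBBBBBBBBBBBBBBBBBBBBBBBBBBBBBBBBBBBBBBBBBBBBBBBBBBBBBBB…BBBBBBBBBBBBBBBBBBBBBBBBBBBBBBBBBBBBBBBBBBBBBBBBBBBBBBBBBB  (len 384)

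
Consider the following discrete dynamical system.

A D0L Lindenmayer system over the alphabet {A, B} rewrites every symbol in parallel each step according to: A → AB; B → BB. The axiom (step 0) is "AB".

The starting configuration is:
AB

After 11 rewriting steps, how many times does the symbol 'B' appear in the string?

4095

0) AB
1) ABBB
2) ABBBBBBB
3) ABBBBBBBBBBBBBBB
4) ABBBBBBBBBBBBBBBBBBBBBBBBBBBBBBB
5) ABBBBBBBBBBBBBBBBBBBBBBBBBBBBBBBBBBBBBBBBBBBBBBBBBBBBBBBBBBBBBBB
6) ABBBBBBBBBBBBBBBBBBBBBBBBBBBBBBBBBBBBBBBBBBBBBBBBBBBBBBBBB…BBBBBBBBBBBBBBBBBBBBBBBBBBBBBBBBBBBBBBBBBBBBBBBBBBBBBBBBBB  (len 128)
7) ABBBBBBBBBBBBBBBBBBBBBBBBBBBBBBBBBBBBBBBBBBBBBBBBBBBBBBBBB…BBBBBBBBBBBBBBBBBBBBBBBBBBBBBBBBBBBBBBBBBBBBBBBBBBBBBBBBBB  (len 256)
8) ABBBBBBBBBBBBBBBBBBBBBBBBBBBBBBBBBBBBBBBBBBBBBBBBBBBBBBBBB…BBBBBBBBBBBBBBBBBBBBBBBBBBBBBBBBBBBBBBBBBBBBBBBBBBBBBBBBBB  (len 512)
9) ABBBBBBBBBBBBBBBBBBBBBBBBBBBBBBBBBBBBBBBBBBBBBBBBBBBBBBBBB…BBBBBBBBBBBBBBBBBBBBBBBBBBBBBBBBBBBBBBBBBBBBBBBBBBBBBBBBBB  (len 1024)
10) ABBBBBBBBBBBBBBBBBBBBBBBBBBBBBBBBBBBBBBBBBBBBBBBBBBBBBBBBB…BBBBBBBBBBBBBBBBBBBBBBBBBBBBBBBBBBBBBBBBBBBBBBBBBBBBBBBBBB  (len 2048)
11) ABBBBBBBBBBBBBBBBBBBBBBBBBBBBBBBBBBBBBBBBBBBBBBBBBBBBBBBBB…BBBBBBBBBBBBBBBBBBBBBBBBBBBBBBBBBBBBBBBBBBBBBBBBBBBBBBBBBB  (len 4096)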